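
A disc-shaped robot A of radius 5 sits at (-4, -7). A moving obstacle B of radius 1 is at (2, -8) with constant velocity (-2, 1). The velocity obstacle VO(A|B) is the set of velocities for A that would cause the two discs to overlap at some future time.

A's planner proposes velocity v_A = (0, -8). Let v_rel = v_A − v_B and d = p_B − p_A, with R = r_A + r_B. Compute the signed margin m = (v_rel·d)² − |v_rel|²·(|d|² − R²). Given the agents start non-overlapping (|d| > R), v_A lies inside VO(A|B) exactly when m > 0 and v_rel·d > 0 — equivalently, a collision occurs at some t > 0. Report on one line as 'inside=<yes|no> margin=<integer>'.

d = (6, -1),  |d|² = 37;  R = 5+1 = 6,  c = 37−6² = 1
v_rel = (2, -9),  |v_rel|² = 85;  v_rel·d = (2)·(6) + (-9)·(-1) = 21
85·t² − 42·t + 1 = 0  ⇒  m = 21² − 85·1 = 356
m = 356 > 0,  v_rel·d = 21 > 0  ⇒  inside

inside=yes margin=356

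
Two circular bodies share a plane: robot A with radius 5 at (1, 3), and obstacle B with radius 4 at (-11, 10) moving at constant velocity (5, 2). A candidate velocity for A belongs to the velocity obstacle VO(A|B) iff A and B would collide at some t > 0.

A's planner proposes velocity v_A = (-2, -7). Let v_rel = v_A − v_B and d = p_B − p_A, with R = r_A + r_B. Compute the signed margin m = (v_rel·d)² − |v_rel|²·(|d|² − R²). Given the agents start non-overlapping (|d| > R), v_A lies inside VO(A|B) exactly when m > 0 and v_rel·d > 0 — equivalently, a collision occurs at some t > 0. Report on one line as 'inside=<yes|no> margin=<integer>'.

d = (-12, 7),  |d|² = 193;  R = 5+4 = 9,  c = 193−9² = 112
v_rel = (-7, -9),  |v_rel|² = 130;  v_rel·d = (-7)·(-12) + (-9)·(7) = 21
130·t² − 42·t + 112 = 0  ⇒  m = 21² − 130·112 = -14119
m = -14119 < 0,  v_rel·d = 21 > 0  ⇒  outside

inside=no margin=-14119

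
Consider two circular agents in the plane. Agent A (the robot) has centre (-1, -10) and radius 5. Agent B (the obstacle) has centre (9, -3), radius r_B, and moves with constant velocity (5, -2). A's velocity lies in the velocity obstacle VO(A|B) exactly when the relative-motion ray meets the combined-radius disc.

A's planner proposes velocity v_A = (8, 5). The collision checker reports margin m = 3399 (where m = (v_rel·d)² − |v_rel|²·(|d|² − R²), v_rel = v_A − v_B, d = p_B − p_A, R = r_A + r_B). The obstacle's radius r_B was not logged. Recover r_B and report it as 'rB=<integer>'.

m = 3399
d = (10, 7);  v_rel = (3, 7),  |v_rel|² = 58
v_rel×d = (3)·(7) − (7)·(10) = -49
since m = R²·58 − (-49)²:  R² = (2401 + 3399) / 58 = 100
R = √100 = 10  ⇒  r_B = 10 − 5 = 5

rB=5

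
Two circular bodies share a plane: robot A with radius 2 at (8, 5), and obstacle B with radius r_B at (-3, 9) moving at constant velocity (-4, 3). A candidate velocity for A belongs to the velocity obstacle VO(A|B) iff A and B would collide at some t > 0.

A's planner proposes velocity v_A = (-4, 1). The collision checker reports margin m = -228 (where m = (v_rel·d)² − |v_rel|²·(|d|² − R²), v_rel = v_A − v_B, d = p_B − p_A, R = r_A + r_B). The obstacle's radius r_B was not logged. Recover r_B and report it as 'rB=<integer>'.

m = -228
d = (-11, 4);  v_rel = (0, -2),  |v_rel|² = 4
v_rel×d = (0)·(4) − (-2)·(-11) = -22
since m = R²·4 − (-22)²:  R² = (484 + -228) / 4 = 64
R = √64 = 8  ⇒  r_B = 8 − 2 = 6

rB=6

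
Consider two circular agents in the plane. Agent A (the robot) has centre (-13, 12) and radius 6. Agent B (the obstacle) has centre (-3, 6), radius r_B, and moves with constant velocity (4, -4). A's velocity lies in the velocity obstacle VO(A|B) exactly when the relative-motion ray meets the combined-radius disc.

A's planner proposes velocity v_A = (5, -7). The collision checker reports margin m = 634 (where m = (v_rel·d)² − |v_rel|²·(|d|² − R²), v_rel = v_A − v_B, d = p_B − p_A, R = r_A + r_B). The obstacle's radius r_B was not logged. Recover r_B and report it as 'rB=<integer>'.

m = 634
d = (10, -6);  v_rel = (1, -3),  |v_rel|² = 10
v_rel×d = (1)·(-6) − (-3)·(10) = 24
since m = R²·10 − 24²:  R² = (576 + 634) / 10 = 121
R = √121 = 11  ⇒  r_B = 11 − 6 = 5

rB=5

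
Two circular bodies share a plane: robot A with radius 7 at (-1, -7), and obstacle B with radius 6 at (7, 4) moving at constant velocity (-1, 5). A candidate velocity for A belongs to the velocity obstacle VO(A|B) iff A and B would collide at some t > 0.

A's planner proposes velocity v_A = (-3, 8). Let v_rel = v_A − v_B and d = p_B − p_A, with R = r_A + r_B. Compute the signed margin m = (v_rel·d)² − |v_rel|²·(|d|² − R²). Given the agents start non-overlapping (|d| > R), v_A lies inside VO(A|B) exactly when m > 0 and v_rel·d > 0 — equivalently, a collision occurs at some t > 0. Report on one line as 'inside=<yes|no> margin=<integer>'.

d = (8, 11),  |d|² = 185;  R = 7+6 = 13,  c = 185−13² = 16
v_rel = (-2, 3),  |v_rel|² = 13;  v_rel·d = (-2)·(8) + (3)·(11) = 17
13·t² − 34·t + 16 = 0  ⇒  m = 17² − 13·16 = 81
m = 81 > 0,  v_rel·d = 17 > 0  ⇒  inside

inside=yes margin=81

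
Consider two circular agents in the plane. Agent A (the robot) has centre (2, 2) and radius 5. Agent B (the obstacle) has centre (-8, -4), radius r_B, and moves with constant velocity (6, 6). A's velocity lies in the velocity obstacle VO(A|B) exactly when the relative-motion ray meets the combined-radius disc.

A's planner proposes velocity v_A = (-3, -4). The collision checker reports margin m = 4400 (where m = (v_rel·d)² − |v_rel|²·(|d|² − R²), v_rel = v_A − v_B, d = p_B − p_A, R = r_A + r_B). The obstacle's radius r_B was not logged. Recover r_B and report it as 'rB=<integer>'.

m = 4400
d = (-10, -6);  v_rel = (-9, -10),  |v_rel|² = 181
v_rel×d = (-9)·(-6) − (-10)·(-10) = -46
since m = R²·181 − (-46)²:  R² = (2116 + 4400) / 181 = 36
R = √36 = 6  ⇒  r_B = 6 − 5 = 1

rB=1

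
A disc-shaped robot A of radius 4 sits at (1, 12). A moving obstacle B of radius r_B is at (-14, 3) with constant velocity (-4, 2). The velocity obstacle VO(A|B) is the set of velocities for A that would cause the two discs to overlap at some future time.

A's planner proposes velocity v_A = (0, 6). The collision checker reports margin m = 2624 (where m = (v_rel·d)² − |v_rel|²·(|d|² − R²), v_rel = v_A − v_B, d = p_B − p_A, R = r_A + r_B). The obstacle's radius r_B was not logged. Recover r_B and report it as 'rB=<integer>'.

m = 2624
d = (-15, -9);  v_rel = (4, 4),  |v_rel|² = 32
v_rel×d = (4)·(-9) − (4)·(-15) = 24
since m = R²·32 − 24²:  R² = (576 + 2624) / 32 = 100
R = √100 = 10  ⇒  r_B = 10 − 4 = 6

rB=6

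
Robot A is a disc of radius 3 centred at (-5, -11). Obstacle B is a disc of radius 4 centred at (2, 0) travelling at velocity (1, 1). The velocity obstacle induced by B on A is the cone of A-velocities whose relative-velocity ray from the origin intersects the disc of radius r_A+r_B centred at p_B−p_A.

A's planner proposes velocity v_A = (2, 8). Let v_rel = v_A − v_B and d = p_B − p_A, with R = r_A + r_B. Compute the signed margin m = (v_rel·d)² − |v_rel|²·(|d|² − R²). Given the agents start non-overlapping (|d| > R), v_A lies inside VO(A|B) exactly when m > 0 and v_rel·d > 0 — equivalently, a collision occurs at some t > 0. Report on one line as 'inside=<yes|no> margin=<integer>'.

d = (7, 11),  |d|² = 170;  R = 3+4 = 7,  c = 170−7² = 121
v_rel = (1, 7),  |v_rel|² = 50;  v_rel·d = (1)·(7) + (7)·(11) = 84
50·t² − 168·t + 121 = 0  ⇒  m = 84² − 50·121 = 1006
m = 1006 > 0,  v_rel·d = 84 > 0  ⇒  inside

inside=yes margin=1006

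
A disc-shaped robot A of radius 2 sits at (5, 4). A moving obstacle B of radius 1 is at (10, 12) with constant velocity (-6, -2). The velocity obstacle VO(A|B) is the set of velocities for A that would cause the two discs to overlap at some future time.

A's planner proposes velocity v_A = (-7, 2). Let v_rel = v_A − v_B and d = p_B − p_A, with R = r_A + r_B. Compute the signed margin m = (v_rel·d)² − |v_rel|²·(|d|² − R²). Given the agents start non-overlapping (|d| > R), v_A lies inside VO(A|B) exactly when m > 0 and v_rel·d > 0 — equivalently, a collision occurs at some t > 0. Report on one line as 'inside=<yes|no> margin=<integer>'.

d = (5, 8),  |d|² = 89;  R = 2+1 = 3,  c = 89−3² = 80
v_rel = (-1, 4),  |v_rel|² = 17;  v_rel·d = (-1)·(5) + (4)·(8) = 27
17·t² − 54·t + 80 = 0  ⇒  m = 27² − 17·80 = -631
m = -631 < 0,  v_rel·d = 27 > 0  ⇒  outside

inside=no margin=-631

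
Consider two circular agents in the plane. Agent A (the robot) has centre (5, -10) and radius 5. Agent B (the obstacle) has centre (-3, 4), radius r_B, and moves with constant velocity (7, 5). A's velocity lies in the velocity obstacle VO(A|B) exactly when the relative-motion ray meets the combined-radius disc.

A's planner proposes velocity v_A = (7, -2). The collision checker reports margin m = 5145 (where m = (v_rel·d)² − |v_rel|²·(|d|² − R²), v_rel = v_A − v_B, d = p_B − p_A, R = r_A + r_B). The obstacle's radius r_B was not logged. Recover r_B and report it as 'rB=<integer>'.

m = 5145
d = (-8, 14);  v_rel = (0, -7),  |v_rel|² = 49
v_rel×d = (0)·(14) − (-7)·(-8) = -56
since m = R²·49 − (-56)²:  R² = (3136 + 5145) / 49 = 169
R = √169 = 13  ⇒  r_B = 13 − 5 = 8

rB=8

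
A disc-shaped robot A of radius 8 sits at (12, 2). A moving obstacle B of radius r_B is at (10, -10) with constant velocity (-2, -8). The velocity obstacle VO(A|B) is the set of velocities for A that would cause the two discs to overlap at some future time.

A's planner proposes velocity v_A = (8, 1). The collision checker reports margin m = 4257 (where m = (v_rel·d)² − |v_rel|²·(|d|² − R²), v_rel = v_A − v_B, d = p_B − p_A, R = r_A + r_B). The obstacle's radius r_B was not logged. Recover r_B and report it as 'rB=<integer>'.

m = 4257
d = (-2, -12);  v_rel = (10, 9),  |v_rel|² = 181
v_rel×d = (10)·(-12) − (9)·(-2) = -102
since m = R²·181 − (-102)²:  R² = (10404 + 4257) / 181 = 81
R = √81 = 9  ⇒  r_B = 9 − 8 = 1

rB=1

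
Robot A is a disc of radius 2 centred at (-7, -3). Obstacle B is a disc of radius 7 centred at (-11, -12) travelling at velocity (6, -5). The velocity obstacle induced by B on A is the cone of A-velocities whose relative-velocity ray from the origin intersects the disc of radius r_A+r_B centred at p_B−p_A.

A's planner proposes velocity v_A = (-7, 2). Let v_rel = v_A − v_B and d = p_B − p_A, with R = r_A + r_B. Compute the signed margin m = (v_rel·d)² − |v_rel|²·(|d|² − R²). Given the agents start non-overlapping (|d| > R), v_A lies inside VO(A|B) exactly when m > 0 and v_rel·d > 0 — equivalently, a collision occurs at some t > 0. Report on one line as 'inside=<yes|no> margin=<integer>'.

d = (-4, -9),  |d|² = 97;  R = 2+7 = 9,  c = 97−9² = 16
v_rel = (-13, 7),  |v_rel|² = 218;  v_rel·d = (-13)·(-4) + (7)·(-9) = -11
218·t² + 22·t + 16 = 0  ⇒  m = (-11)² − 218·16 = -3367
m = -3367 < 0,  v_rel·d = -11 < 0  ⇒  outside

inside=no margin=-3367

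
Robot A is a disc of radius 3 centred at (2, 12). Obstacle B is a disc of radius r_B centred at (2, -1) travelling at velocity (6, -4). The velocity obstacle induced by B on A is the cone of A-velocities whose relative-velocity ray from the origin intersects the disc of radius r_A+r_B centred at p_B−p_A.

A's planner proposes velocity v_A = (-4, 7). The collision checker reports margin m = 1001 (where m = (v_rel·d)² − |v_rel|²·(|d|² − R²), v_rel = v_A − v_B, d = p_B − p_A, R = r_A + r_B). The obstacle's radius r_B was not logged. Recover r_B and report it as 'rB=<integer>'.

m = 1001
d = (0, -13);  v_rel = (-10, 11),  |v_rel|² = 221
v_rel×d = (-10)·(-13) − (11)·(0) = 130
since m = R²·221 − 130²:  R² = (16900 + 1001) / 221 = 81
R = √81 = 9  ⇒  r_B = 9 − 3 = 6

rB=6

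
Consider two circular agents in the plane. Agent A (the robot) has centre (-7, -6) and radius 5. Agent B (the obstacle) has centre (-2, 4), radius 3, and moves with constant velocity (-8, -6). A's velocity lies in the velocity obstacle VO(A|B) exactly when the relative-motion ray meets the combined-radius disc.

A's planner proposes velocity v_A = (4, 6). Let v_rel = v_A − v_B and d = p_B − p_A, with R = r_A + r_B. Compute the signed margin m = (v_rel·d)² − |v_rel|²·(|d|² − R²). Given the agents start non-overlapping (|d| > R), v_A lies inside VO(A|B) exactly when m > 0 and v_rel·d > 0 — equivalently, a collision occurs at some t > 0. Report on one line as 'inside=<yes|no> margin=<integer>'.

d = (5, 10),  |d|² = 125;  R = 5+3 = 8,  c = 125−8² = 61
v_rel = (12, 12),  |v_rel|² = 288;  v_rel·d = (12)·(5) + (12)·(10) = 180
288·t² − 360·t + 61 = 0  ⇒  m = 180² − 288·61 = 14832
m = 14832 > 0,  v_rel·d = 180 > 0  ⇒  inside

inside=yes margin=14832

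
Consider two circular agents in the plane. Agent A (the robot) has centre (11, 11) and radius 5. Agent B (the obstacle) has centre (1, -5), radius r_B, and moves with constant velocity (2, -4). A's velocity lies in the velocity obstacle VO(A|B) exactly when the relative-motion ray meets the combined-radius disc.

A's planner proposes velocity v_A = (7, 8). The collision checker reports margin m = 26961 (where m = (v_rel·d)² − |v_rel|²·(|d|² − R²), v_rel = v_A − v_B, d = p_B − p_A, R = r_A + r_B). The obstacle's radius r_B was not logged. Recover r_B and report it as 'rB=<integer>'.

m = 26961
d = (-10, -16);  v_rel = (5, 12),  |v_rel|² = 169
v_rel×d = (5)·(-16) − (12)·(-10) = 40
since m = R²·169 − 40²:  R² = (1600 + 26961) / 169 = 169
R = √169 = 13  ⇒  r_B = 13 − 5 = 8

rB=8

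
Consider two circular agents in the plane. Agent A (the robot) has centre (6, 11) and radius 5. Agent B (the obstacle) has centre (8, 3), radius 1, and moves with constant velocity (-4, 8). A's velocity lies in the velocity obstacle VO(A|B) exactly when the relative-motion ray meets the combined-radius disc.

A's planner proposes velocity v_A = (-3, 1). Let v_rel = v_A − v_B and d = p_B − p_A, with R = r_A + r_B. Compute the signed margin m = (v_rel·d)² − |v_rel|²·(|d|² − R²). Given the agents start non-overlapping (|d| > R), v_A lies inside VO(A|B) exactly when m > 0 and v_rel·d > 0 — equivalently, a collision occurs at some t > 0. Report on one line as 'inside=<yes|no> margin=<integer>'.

d = (2, -8),  |d|² = 68;  R = 5+1 = 6,  c = 68−6² = 32
v_rel = (1, -7),  |v_rel|² = 50;  v_rel·d = (1)·(2) + (-7)·(-8) = 58
50·t² − 116·t + 32 = 0  ⇒  m = 58² − 50·32 = 1764
m = 1764 > 0,  v_rel·d = 58 > 0  ⇒  inside

inside=yes margin=1764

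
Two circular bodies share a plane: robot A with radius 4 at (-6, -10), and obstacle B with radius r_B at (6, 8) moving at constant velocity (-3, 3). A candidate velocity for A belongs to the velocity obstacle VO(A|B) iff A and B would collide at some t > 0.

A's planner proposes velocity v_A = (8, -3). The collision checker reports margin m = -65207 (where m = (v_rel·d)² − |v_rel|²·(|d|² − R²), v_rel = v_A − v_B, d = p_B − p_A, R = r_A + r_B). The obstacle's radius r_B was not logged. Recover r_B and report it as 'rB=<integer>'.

m = -65207
d = (12, 18);  v_rel = (11, -6),  |v_rel|² = 157
v_rel×d = (11)·(18) − (-6)·(12) = 270
since m = R²·157 − 270²:  R² = (72900 + -65207) / 157 = 49
R = √49 = 7  ⇒  r_B = 7 − 4 = 3

rB=3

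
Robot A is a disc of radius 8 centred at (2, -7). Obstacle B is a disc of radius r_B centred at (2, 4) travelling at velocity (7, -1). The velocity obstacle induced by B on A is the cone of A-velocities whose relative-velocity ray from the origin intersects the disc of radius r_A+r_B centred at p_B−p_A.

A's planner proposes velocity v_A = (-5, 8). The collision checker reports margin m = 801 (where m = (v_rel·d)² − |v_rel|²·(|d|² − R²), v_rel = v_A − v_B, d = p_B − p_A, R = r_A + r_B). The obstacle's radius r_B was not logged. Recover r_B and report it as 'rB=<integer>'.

m = 801
d = (0, 11);  v_rel = (-12, 9),  |v_rel|² = 225
v_rel×d = (-12)·(11) − (9)·(0) = -132
since m = R²·225 − (-132)²:  R² = (17424 + 801) / 225 = 81
R = √81 = 9  ⇒  r_B = 9 − 8 = 1

rB=1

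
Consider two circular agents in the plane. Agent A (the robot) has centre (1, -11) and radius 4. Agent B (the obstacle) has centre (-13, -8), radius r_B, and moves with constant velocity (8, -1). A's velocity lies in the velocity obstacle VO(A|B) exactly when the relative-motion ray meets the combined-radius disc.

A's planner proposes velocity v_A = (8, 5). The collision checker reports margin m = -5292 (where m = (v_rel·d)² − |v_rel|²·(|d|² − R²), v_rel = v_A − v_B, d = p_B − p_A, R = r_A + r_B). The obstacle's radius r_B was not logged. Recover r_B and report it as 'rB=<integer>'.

m = -5292
d = (-14, 3);  v_rel = (0, 6),  |v_rel|² = 36
v_rel×d = (0)·(3) − (6)·(-14) = 84
since m = R²·36 − 84²:  R² = (7056 + -5292) / 36 = 49
R = √49 = 7  ⇒  r_B = 7 − 4 = 3

rB=3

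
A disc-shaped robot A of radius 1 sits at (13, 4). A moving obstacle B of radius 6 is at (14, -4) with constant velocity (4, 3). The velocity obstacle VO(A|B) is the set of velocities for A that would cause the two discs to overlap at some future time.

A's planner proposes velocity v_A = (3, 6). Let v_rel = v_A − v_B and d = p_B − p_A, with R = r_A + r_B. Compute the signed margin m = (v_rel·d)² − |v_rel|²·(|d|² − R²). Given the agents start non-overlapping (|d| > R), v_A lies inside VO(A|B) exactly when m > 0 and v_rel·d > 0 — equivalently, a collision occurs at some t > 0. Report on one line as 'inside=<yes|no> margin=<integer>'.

d = (1, -8),  |d|² = 65;  R = 1+6 = 7,  c = 65−7² = 16
v_rel = (-1, 3),  |v_rel|² = 10;  v_rel·d = (-1)·(1) + (3)·(-8) = -25
10·t² + 50·t + 16 = 0  ⇒  m = (-25)² − 10·16 = 465
m = 465 > 0,  v_rel·d = -25 < 0  ⇒  outside

inside=no margin=465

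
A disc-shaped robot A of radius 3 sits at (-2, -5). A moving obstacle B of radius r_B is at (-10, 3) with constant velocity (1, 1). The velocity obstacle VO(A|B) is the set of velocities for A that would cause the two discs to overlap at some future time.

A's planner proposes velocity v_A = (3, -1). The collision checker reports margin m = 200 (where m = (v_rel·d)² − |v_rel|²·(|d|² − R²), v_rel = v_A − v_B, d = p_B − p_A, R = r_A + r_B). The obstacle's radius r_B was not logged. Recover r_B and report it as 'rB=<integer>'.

m = 200
d = (-8, 8);  v_rel = (2, -2),  |v_rel|² = 8
v_rel×d = (2)·(8) − (-2)·(-8) = 0
since m = R²·8 − 0²:  R² = (0 + 200) / 8 = 25
R = √25 = 5  ⇒  r_B = 5 − 3 = 2

rB=2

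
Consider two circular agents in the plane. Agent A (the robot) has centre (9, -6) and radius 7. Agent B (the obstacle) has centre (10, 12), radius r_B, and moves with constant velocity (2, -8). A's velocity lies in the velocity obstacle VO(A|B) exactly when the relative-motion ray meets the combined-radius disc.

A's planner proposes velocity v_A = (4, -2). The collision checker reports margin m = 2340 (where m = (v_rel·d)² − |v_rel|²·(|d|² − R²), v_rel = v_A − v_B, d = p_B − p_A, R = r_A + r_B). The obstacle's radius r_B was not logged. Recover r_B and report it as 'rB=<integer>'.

m = 2340
d = (1, 18);  v_rel = (2, 6),  |v_rel|² = 40
v_rel×d = (2)·(18) − (6)·(1) = 30
since m = R²·40 − 30²:  R² = (900 + 2340) / 40 = 81
R = √81 = 9  ⇒  r_B = 9 − 7 = 2

rB=2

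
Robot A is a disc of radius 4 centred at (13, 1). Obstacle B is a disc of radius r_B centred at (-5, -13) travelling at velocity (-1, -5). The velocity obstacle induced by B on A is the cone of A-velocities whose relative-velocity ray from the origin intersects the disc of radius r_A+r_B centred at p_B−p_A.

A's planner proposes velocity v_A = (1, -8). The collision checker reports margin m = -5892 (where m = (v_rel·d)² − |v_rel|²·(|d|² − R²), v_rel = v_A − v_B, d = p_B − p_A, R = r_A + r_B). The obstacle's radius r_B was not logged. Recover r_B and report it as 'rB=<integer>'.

m = -5892
d = (-18, -14);  v_rel = (2, -3),  |v_rel|² = 13
v_rel×d = (2)·(-14) − (-3)·(-18) = -82
since m = R²·13 − (-82)²:  R² = (6724 + -5892) / 13 = 64
R = √64 = 8  ⇒  r_B = 8 − 4 = 4

rB=4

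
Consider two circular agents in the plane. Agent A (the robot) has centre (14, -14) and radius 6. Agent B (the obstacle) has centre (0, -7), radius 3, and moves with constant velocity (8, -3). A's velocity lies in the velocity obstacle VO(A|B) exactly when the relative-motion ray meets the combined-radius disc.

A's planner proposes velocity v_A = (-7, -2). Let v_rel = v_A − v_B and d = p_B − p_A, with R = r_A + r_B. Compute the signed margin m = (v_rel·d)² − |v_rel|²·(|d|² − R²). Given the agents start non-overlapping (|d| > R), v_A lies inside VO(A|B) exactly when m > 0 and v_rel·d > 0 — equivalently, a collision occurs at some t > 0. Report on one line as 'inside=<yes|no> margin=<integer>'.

d = (-14, 7),  |d|² = 245;  R = 6+3 = 9,  c = 245−9² = 164
v_rel = (-15, 1),  |v_rel|² = 226;  v_rel·d = (-15)·(-14) + (1)·(7) = 217
226·t² − 434·t + 164 = 0  ⇒  m = 217² − 226·164 = 10025
m = 10025 > 0,  v_rel·d = 217 > 0  ⇒  inside

inside=yes margin=10025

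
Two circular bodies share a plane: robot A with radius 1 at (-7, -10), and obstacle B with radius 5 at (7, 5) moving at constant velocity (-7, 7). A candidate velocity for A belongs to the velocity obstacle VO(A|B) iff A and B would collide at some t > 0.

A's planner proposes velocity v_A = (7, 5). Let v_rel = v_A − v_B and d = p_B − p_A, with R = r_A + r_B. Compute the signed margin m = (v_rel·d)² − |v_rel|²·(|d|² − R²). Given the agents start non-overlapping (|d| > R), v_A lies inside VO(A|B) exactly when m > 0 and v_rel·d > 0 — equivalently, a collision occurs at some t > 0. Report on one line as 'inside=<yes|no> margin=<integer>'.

d = (14, 15),  |d|² = 421;  R = 1+5 = 6,  c = 421−6² = 385
v_rel = (14, -2),  |v_rel|² = 200;  v_rel·d = (14)·(14) + (-2)·(15) = 166
200·t² − 332·t + 385 = 0  ⇒  m = 166² − 200·385 = -49444
m = -49444 < 0,  v_rel·d = 166 > 0  ⇒  outside

inside=no margin=-49444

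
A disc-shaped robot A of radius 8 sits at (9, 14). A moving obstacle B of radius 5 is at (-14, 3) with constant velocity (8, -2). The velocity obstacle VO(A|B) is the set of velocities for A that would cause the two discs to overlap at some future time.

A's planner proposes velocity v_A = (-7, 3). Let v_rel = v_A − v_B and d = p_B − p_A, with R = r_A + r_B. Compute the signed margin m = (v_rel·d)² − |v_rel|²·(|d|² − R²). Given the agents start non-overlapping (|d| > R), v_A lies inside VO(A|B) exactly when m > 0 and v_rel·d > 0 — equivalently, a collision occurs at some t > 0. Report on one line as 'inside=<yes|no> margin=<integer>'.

d = (-23, -11),  |d|² = 650;  R = 8+5 = 13,  c = 650−13² = 481
v_rel = (-15, 5),  |v_rel|² = 250;  v_rel·d = (-15)·(-23) + (5)·(-11) = 290
250·t² − 580·t + 481 = 0  ⇒  m = 290² − 250·481 = -36150
m = -36150 < 0,  v_rel·d = 290 > 0  ⇒  outside

inside=no margin=-36150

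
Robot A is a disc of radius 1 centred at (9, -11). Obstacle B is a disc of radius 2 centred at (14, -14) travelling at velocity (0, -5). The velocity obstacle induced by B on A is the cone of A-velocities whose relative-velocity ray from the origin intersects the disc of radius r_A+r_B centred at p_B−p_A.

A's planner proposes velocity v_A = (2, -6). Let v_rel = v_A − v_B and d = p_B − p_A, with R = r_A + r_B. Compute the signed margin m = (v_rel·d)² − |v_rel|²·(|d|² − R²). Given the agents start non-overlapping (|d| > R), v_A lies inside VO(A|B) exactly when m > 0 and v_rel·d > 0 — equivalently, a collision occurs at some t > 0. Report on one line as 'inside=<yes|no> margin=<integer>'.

d = (5, -3),  |d|² = 34;  R = 1+2 = 3,  c = 34−3² = 25
v_rel = (2, -1),  |v_rel|² = 5;  v_rel·d = (2)·(5) + (-1)·(-3) = 13
5·t² − 26·t + 25 = 0  ⇒  m = 13² − 5·25 = 44
m = 44 > 0,  v_rel·d = 13 > 0  ⇒  inside

inside=yes margin=44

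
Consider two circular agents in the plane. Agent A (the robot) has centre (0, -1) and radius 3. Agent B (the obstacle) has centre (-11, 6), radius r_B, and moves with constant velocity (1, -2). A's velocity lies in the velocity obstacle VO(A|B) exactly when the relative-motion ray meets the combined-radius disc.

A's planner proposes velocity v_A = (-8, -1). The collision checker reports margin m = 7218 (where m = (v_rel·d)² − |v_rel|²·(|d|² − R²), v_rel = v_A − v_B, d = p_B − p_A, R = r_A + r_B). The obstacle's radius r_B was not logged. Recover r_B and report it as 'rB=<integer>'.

m = 7218
d = (-11, 7);  v_rel = (-9, 1),  |v_rel|² = 82
v_rel×d = (-9)·(7) − (1)·(-11) = -52
since m = R²·82 − (-52)²:  R² = (2704 + 7218) / 82 = 121
R = √121 = 11  ⇒  r_B = 11 − 3 = 8

rB=8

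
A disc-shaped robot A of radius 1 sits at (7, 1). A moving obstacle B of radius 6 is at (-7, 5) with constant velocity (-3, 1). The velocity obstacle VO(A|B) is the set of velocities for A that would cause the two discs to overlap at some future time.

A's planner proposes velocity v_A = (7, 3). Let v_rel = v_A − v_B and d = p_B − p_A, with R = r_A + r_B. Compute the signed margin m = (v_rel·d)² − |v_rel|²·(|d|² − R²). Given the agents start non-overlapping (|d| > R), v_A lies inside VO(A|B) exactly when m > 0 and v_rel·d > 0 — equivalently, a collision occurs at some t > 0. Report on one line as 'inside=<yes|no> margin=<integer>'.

d = (-14, 4),  |d|² = 212;  R = 1+6 = 7,  c = 212−7² = 163
v_rel = (10, 2),  |v_rel|² = 104;  v_rel·d = (10)·(-14) + (2)·(4) = -132
104·t² + 264·t + 163 = 0  ⇒  m = (-132)² − 104·163 = 472
m = 472 > 0,  v_rel·d = -132 < 0  ⇒  outside

inside=no margin=472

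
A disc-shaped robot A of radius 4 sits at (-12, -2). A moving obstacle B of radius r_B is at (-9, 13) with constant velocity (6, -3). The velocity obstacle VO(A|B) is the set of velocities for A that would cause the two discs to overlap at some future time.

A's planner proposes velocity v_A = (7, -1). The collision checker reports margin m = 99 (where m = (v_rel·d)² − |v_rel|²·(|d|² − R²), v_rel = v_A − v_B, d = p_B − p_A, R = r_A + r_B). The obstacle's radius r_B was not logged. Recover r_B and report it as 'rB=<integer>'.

m = 99
d = (3, 15);  v_rel = (1, 2),  |v_rel|² = 5
v_rel×d = (1)·(15) − (2)·(3) = 9
since m = R²·5 − 9²:  R² = (81 + 99) / 5 = 36
R = √36 = 6  ⇒  r_B = 6 − 4 = 2

rB=2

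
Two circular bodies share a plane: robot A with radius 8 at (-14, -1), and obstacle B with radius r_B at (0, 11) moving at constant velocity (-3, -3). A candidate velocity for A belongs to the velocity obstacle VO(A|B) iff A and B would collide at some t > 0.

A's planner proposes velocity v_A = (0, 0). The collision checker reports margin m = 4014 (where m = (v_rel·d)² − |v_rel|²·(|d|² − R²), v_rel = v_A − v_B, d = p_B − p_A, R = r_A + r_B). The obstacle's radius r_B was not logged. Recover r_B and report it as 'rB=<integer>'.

m = 4014
d = (14, 12);  v_rel = (3, 3),  |v_rel|² = 18
v_rel×d = (3)·(12) − (3)·(14) = -6
since m = R²·18 − (-6)²:  R² = (36 + 4014) / 18 = 225
R = √225 = 15  ⇒  r_B = 15 − 8 = 7

rB=7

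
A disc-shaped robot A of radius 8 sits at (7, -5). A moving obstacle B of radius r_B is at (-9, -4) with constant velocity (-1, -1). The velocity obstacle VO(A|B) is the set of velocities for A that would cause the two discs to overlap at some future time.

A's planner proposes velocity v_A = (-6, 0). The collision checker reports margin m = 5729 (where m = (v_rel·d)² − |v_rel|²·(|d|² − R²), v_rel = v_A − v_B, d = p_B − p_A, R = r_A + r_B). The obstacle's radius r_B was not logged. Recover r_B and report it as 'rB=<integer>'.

m = 5729
d = (-16, 1);  v_rel = (-5, 1),  |v_rel|² = 26
v_rel×d = (-5)·(1) − (1)·(-16) = 11
since m = R²·26 − 11²:  R² = (121 + 5729) / 26 = 225
R = √225 = 15  ⇒  r_B = 15 − 8 = 7

rB=7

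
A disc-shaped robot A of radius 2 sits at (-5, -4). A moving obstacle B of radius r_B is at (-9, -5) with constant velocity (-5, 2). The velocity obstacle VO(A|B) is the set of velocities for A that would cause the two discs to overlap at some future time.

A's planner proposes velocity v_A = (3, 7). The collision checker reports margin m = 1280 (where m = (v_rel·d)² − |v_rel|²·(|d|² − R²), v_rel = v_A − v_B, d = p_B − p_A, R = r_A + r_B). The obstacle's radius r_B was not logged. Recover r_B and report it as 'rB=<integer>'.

m = 1280
d = (-4, -1);  v_rel = (8, 5),  |v_rel|² = 89
v_rel×d = (8)·(-1) − (5)·(-4) = 12
since m = R²·89 − 12²:  R² = (144 + 1280) / 89 = 16
R = √16 = 4  ⇒  r_B = 4 − 2 = 2

rB=2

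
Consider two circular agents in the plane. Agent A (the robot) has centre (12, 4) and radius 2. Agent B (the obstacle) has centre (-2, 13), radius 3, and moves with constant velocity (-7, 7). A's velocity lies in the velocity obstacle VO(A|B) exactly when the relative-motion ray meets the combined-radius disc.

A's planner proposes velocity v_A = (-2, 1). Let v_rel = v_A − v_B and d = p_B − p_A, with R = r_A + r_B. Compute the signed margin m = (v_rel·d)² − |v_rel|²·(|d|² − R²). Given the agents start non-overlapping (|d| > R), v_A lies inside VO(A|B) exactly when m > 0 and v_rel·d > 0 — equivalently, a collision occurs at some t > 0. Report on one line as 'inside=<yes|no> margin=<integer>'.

d = (-14, 9),  |d|² = 277;  R = 2+3 = 5,  c = 277−5² = 252
v_rel = (5, -6),  |v_rel|² = 61;  v_rel·d = (5)·(-14) + (-6)·(9) = -124
61·t² + 248·t + 252 = 0  ⇒  m = (-124)² − 61·252 = 4
m = 4 > 0,  v_rel·d = -124 < 0  ⇒  outside

inside=no margin=4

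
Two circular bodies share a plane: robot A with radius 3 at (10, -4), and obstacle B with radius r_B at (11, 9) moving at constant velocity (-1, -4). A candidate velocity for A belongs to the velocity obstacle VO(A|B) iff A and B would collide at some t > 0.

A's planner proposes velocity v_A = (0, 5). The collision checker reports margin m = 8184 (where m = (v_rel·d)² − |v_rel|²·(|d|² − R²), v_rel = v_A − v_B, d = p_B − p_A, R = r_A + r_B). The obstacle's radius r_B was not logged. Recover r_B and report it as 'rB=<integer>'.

m = 8184
d = (1, 13);  v_rel = (1, 9),  |v_rel|² = 82
v_rel×d = (1)·(13) − (9)·(1) = 4
since m = R²·82 − 4²:  R² = (16 + 8184) / 82 = 100
R = √100 = 10  ⇒  r_B = 10 − 3 = 7

rB=7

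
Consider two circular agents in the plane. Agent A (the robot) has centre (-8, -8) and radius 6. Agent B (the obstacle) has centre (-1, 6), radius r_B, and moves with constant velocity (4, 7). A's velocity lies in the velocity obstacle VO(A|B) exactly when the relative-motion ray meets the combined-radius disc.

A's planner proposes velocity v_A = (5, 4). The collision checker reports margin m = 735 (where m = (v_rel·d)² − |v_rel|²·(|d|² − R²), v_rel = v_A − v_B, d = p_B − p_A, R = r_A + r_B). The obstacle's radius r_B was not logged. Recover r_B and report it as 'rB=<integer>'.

m = 735
d = (7, 14);  v_rel = (1, -3),  |v_rel|² = 10
v_rel×d = (1)·(14) − (-3)·(7) = 35
since m = R²·10 − 35²:  R² = (1225 + 735) / 10 = 196
R = √196 = 14  ⇒  r_B = 14 − 6 = 8

rB=8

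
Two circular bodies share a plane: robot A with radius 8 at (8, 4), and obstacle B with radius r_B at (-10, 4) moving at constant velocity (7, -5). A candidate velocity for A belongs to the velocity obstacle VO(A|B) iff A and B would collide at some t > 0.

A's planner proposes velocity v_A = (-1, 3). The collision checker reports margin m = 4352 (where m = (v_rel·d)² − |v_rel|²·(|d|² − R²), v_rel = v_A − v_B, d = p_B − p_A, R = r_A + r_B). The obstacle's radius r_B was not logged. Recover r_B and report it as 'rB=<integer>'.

m = 4352
d = (-18, 0);  v_rel = (-8, 8),  |v_rel|² = 128
v_rel×d = (-8)·(0) − (8)·(-18) = 144
since m = R²·128 − 144²:  R² = (20736 + 4352) / 128 = 196
R = √196 = 14  ⇒  r_B = 14 − 8 = 6

rB=6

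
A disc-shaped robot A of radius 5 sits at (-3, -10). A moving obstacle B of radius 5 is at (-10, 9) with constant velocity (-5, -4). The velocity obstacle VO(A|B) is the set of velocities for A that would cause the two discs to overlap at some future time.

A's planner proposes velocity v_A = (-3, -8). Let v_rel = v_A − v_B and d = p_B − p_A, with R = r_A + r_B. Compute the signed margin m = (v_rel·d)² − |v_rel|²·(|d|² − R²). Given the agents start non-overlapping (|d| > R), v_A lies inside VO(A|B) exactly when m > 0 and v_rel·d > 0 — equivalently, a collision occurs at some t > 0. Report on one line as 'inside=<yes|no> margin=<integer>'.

d = (-7, 19),  |d|² = 410;  R = 5+5 = 10,  c = 410−10² = 310
v_rel = (2, -4),  |v_rel|² = 20;  v_rel·d = (2)·(-7) + (-4)·(19) = -90
20·t² + 180·t + 310 = 0  ⇒  m = (-90)² − 20·310 = 1900
m = 1900 > 0,  v_rel·d = -90 < 0  ⇒  outside

inside=no margin=1900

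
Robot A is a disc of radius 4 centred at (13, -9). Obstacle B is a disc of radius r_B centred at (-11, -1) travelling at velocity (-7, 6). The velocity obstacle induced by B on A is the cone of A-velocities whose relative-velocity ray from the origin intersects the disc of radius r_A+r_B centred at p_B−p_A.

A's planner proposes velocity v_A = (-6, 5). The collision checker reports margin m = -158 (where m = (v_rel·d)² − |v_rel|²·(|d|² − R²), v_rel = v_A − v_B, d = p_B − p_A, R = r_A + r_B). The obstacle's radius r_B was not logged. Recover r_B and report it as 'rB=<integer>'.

m = -158
d = (-24, 8);  v_rel = (1, -1),  |v_rel|² = 2
v_rel×d = (1)·(8) − (-1)·(-24) = -16
since m = R²·2 − (-16)²:  R² = (256 + -158) / 2 = 49
R = √49 = 7  ⇒  r_B = 7 − 4 = 3

rB=3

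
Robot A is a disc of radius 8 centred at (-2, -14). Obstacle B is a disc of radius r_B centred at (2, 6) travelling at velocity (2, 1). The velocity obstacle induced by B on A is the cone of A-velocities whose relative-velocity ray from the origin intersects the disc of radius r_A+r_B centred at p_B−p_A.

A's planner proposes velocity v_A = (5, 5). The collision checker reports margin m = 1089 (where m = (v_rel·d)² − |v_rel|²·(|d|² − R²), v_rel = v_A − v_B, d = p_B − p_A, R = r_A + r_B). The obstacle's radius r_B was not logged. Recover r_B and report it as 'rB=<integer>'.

m = 1089
d = (4, 20);  v_rel = (3, 4),  |v_rel|² = 25
v_rel×d = (3)·(20) − (4)·(4) = 44
since m = R²·25 − 44²:  R² = (1936 + 1089) / 25 = 121
R = √121 = 11  ⇒  r_B = 11 − 8 = 3

rB=3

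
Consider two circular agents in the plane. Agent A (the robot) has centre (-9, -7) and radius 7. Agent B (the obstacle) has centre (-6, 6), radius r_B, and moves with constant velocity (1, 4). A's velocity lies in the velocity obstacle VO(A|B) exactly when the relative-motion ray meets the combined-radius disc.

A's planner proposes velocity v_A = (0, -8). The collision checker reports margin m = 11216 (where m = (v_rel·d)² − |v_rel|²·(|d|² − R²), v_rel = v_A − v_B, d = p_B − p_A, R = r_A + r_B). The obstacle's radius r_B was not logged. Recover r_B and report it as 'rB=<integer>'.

m = 11216
d = (3, 13);  v_rel = (-1, -12),  |v_rel|² = 145
v_rel×d = (-1)·(13) − (-12)·(3) = 23
since m = R²·145 − 23²:  R² = (529 + 11216) / 145 = 81
R = √81 = 9  ⇒  r_B = 9 − 7 = 2

rB=2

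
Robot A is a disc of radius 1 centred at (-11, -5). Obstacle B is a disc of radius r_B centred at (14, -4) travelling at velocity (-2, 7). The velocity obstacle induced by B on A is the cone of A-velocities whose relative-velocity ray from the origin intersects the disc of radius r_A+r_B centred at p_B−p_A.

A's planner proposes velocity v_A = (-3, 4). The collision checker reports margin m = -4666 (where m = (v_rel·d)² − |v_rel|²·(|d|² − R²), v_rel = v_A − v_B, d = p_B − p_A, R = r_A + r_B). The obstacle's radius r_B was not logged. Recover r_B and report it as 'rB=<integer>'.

m = -4666
d = (25, 1);  v_rel = (-1, -3),  |v_rel|² = 10
v_rel×d = (-1)·(1) − (-3)·(25) = 74
since m = R²·10 − 74²:  R² = (5476 + -4666) / 10 = 81
R = √81 = 9  ⇒  r_B = 9 − 1 = 8

rB=8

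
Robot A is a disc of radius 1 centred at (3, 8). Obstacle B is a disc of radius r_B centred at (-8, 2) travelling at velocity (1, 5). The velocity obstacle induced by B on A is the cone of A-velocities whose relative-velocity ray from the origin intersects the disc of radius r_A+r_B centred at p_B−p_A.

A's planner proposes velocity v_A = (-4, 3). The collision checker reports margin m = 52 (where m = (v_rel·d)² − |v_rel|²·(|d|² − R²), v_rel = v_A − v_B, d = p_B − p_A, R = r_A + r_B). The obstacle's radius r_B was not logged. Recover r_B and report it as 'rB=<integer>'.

m = 52
d = (-11, -6);  v_rel = (-5, -2),  |v_rel|² = 29
v_rel×d = (-5)·(-6) − (-2)·(-11) = 8
since m = R²·29 − 8²:  R² = (64 + 52) / 29 = 4
R = √4 = 2  ⇒  r_B = 2 − 1 = 1

rB=1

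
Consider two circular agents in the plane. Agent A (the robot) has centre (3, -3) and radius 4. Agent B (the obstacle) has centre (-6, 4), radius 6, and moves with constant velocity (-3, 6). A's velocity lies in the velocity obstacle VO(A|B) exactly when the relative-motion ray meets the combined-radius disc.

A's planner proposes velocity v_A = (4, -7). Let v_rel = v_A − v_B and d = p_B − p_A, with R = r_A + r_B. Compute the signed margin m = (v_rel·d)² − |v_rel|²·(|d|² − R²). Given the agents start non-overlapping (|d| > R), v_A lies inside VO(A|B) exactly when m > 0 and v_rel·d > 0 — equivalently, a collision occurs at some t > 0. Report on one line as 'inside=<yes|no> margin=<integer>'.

d = (-9, 7),  |d|² = 130;  R = 4+6 = 10,  c = 130−10² = 30
v_rel = (7, -13),  |v_rel|² = 218;  v_rel·d = (7)·(-9) + (-13)·(7) = -154
218·t² + 308·t + 30 = 0  ⇒  m = (-154)² − 218·30 = 17176
m = 17176 > 0,  v_rel·d = -154 < 0  ⇒  outside

inside=no margin=17176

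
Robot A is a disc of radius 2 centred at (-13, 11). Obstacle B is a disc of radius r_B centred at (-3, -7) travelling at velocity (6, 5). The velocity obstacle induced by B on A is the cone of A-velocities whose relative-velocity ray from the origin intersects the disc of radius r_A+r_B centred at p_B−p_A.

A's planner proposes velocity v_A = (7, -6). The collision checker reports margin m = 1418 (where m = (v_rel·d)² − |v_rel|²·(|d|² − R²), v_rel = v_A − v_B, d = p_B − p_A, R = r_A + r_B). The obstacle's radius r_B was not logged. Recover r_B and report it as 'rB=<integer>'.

m = 1418
d = (10, -18);  v_rel = (1, -11),  |v_rel|² = 122
v_rel×d = (1)·(-18) − (-11)·(10) = 92
since m = R²·122 − 92²:  R² = (8464 + 1418) / 122 = 81
R = √81 = 9  ⇒  r_B = 9 − 2 = 7

rB=7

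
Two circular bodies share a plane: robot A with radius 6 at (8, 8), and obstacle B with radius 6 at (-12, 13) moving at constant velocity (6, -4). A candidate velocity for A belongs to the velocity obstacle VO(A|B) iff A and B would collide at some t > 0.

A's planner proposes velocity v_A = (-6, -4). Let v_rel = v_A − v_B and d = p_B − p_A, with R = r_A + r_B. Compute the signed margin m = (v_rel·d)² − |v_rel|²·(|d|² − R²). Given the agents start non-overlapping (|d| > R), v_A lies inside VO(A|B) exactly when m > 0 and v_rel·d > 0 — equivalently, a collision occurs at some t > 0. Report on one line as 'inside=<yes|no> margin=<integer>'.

d = (-20, 5),  |d|² = 425;  R = 6+6 = 12,  c = 425−12² = 281
v_rel = (-12, 0),  |v_rel|² = 144;  v_rel·d = (-12)·(-20) + (0)·(5) = 240
144·t² − 480·t + 281 = 0  ⇒  m = 240² − 144·281 = 17136
m = 17136 > 0,  v_rel·d = 240 > 0  ⇒  inside

inside=yes margin=17136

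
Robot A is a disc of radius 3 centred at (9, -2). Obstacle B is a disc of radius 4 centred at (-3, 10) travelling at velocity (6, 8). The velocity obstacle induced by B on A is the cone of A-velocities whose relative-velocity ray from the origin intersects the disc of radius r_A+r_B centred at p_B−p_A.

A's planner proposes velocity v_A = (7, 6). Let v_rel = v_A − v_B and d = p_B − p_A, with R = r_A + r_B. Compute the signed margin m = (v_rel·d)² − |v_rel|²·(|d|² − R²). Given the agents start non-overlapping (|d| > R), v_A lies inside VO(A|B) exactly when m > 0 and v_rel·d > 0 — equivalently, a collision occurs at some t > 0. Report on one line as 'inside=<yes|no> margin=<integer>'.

d = (-12, 12),  |d|² = 288;  R = 3+4 = 7,  c = 288−7² = 239
v_rel = (1, -2),  |v_rel|² = 5;  v_rel·d = (1)·(-12) + (-2)·(12) = -36
5·t² + 72·t + 239 = 0  ⇒  m = (-36)² − 5·239 = 101
m = 101 > 0,  v_rel·d = -36 < 0  ⇒  outside

inside=no margin=101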